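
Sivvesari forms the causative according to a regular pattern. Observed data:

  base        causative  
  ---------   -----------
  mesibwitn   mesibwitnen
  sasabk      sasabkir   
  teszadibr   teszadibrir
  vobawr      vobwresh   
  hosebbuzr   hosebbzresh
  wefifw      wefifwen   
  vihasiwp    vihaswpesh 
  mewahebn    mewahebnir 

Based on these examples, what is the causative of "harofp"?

harofpen

"harofp" has second-to-last letter 'f'. The one such stem in the data (wefifw → wefifwen) adds -en, so the same rule applies.
So harofp → harofpen.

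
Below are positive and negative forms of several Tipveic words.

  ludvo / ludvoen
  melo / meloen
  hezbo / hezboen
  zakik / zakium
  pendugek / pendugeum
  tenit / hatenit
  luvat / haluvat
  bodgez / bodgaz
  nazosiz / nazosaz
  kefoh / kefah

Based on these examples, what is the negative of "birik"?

zakik and tenit both have last vowel 'i' yet inflect differently (zakium, hatenit), so the last vowel is not what conditions the rule; the final letter is.
"birik" ends in -k. The stems ending in -k (zakik → zakium, pendugek → pendugeum) drop the final letter and add -um.
The other patterns: stems ending in -o add -en; stems ending in -t add the prefix ha-; stems ending in -h or -z change the last vowel to 'a'.
So birik → birium.

birium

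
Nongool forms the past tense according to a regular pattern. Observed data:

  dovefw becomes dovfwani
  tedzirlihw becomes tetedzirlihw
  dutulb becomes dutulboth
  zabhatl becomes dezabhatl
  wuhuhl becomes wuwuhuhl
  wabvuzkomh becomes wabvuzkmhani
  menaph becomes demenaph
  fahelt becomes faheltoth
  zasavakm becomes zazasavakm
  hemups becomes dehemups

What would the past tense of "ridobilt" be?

ridobiltoth

zabhatl and wuhuhl both end in -l yet inflect differently (dezabhatl, wuwuhuhl), so the final letter is not what conditions the rule; the second-to-last letter is.
"ridobilt" has second-to-last letter 'l'. The stems whose second-to-last letter is 'l' (dutulb → dutulboth, fahelt → faheltoth) add -oth.
So ridobilt → ridobiltoth.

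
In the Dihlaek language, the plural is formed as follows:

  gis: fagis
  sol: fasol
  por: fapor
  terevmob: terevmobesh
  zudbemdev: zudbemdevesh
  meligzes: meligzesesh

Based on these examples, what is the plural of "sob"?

fasob

gis and meligzes both end in -s yet inflect differently (fagis, meligzesesh), so the final letter is not what conditions the rule; the number of vowels is.
"sob" has 1 vowel. The stems with 1 vowel (gis → fagis, sol → fasol, por → fapor) add the prefix fa-.
The other pattern: stems with 3 vowels add -esh.
So sob → fasob.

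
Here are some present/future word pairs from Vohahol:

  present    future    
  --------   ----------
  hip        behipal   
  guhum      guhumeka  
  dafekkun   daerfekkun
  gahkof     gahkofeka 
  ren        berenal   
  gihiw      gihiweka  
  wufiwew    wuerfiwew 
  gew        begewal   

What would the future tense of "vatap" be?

gew and gihiw both end in -w yet inflect differently (begewal, gihiweka), so the final letter is not what conditions the rule; the number of vowels is.
"vatap" has 2 vowels. The stems with 2 vowels (gihiw → gihiweka, gahkof → gahkofeka, guhum → guhumeka) add -eka.
The other patterns: stems with 1 vowel add be- … -al around the stem; stems with 3 vowels insert -er- after the first vowel.
So vatap → vatapeka.

vatapeka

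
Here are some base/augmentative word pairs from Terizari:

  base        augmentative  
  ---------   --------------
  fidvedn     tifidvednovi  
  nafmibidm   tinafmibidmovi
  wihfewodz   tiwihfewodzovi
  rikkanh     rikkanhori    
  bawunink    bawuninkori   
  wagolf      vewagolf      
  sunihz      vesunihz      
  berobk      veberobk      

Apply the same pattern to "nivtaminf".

wihfewodz and sunihz both end in -z yet inflect differently (tiwihfewodzovi, vesunihz), so the final letter is not what conditions the rule; the second-to-last letter is.
"nivtaminf" has second-to-last letter 'n'. The stems whose second-to-last letter is 'n' (rikkanh → rikkanhori, bawunink → bawuninkori) add -ori.
The other patterns: stems whose second-to-last letter is 'd' add ti- … -ovi around the stem; stems whose second-to-last letter is 'b', 'h' or 'l' add the prefix ve-.
So nivtaminf → nivtaminfori.

nivtaminfori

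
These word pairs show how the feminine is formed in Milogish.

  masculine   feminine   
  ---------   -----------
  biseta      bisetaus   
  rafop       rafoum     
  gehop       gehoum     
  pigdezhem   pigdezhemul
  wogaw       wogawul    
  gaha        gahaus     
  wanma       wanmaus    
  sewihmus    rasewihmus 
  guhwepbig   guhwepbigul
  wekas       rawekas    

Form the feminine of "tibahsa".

tibahsaus

wekas and wanma both have last vowel 'a' yet inflect differently (rawekas, wanmaus), so the last vowel is not what conditions the rule; the final letter is.
"tibahsa" ends in -a. The stems ending in -a (wanma → wanmaus, biseta → bisetaus, gaha → gahaus) add -us.
The other patterns: stems ending in -s add the prefix ra-; stems ending in -p drop the final letter and add -um; stems ending in -g, -m or -w add -ul.
So tibahsa → tibahsaus.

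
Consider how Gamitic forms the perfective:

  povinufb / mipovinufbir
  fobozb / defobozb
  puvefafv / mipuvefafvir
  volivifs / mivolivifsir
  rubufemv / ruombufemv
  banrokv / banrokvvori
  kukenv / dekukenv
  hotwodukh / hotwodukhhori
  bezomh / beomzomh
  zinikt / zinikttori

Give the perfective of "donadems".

doomnadems

"donadems" has second-to-last letter 'm'. The stems whose second-to-last letter is 'm' (rubufemv → ruombufemv, bezomh → beomzomh) insert -om- after the first vowel.
So donadems → doomnadems.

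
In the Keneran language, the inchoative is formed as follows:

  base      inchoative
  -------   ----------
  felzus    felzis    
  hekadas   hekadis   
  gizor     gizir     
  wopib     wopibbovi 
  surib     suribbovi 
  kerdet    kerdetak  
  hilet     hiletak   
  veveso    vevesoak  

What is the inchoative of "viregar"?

"viregar" ends in -r. The one such stem in the data (gizor → gizir) changes the last vowel to 'i' (as do felzus, hekadas), so the same rule applies.
The other patterns: stems ending in -b double the final consonant and add -ovi; stems ending in -o or -t add -ak.
So viregar → viregir.

viregir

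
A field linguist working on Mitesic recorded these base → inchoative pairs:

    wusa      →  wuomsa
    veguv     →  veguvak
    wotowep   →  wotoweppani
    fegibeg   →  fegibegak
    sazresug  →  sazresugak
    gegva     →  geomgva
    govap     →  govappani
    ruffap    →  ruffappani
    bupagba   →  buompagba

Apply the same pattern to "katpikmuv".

wusa and govap both have last vowel 'a' yet inflect differently (wuomsa, govappani), so the last vowel is not what conditions the rule; the final letter is.
"katpikmuv" ends in -v. The one such stem in the data (veguv → veguvak) adds -ak, so the same rule applies.
The other patterns: stems ending in -a insert -om- after the first vowel; stems ending in -p double the final consonant and add -ani.
So katpikmuv → katpikmuvak.

katpikmuvak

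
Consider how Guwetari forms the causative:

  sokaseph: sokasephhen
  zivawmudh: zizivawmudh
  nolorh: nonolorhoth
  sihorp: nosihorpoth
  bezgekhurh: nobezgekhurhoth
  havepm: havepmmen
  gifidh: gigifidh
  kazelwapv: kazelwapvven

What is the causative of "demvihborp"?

nodemvihborpoth

"demvihborp" has second-to-last letter 'r'. The stems whose second-to-last letter is 'r' (nolorh → nonolorhoth, sihorp → nosihorpoth, bezgekhurh → nobezgekhurhoth) add no- … -oth around the stem.
So demvihborp → nodemvihborpoth.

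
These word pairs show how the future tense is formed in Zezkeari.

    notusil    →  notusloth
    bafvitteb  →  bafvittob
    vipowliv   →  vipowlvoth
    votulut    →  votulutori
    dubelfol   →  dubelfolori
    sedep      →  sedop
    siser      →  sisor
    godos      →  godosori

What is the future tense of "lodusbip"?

notusil and dubelfol both end in -l yet inflect differently (notusloth, dubelfolori), so the final letter is not what conditions the rule; the last vowel is.
"lodusbip" has last vowel 'i'. The stems whose last vowel is 'i' (vipowliv → vipowlvoth, notusil → notusloth) delete the last vowel and add -oth.
The other patterns: stems whose last vowel is 'e' change the last vowel to 'o'; stems whose last vowel is 'o' or 'u' add -ori.
So lodusbip → lodusbpoth.

lodusbpoth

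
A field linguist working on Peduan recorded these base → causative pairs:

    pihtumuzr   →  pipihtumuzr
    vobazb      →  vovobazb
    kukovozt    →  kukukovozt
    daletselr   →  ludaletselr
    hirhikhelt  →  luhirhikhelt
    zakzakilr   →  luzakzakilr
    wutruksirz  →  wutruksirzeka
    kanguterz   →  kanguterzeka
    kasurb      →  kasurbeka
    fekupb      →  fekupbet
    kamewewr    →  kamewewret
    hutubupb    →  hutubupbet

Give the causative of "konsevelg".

"konsevelg" has second-to-last letter 'l'. The stems whose second-to-last letter is 'l' (daletselr → ludaletselr, hirhikhelt → luhirhikhelt, zakzakilr → luzakzakilr) add the prefix lu-.
The other patterns: stems whose second-to-last letter is 'z' repeat the first consonant+vowel as a prefix; stems whose second-to-last letter is 'r' add -eka; stems whose second-to-last letter is 'p' or 'w' add -et.
So konsevelg → lukonsevelg.

lukonsevelg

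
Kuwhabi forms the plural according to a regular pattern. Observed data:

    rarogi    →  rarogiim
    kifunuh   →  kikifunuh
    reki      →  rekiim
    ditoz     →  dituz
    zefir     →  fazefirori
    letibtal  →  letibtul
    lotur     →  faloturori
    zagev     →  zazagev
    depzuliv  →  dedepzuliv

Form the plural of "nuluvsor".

rarogi and zefir both have last vowel 'i' yet inflect differently (rarogiim, fazefirori), so the last vowel is not what conditions the rule; the final letter is.
"nuluvsor" ends in -r. The stems ending in -r (zefir → fazefirori, lotur → faloturori) add fa- … -ori around the stem.
So nuluvsor → fanuluvsorori.

fanuluvsorori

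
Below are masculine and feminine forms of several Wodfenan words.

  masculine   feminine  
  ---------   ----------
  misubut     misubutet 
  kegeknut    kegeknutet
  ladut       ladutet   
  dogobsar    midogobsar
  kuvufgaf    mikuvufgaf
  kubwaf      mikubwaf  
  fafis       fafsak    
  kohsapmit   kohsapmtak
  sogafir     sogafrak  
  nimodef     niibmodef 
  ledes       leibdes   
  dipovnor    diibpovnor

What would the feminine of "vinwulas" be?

mivinwulas

misubut and kohsapmit both end in -t yet inflect differently (misubutet, kohsapmtak), so the final letter is not what conditions the rule; the last vowel is.
"vinwulas" has last vowel 'a'. The stems whose last vowel is 'a' (dogobsar → midogobsar, kuvufgaf → mikuvufgaf, kubwaf → mikubwaf) add the prefix mi-.
The other patterns: stems whose last vowel is 'u' add -et; stems whose last vowel is 'i' delete the last vowel and add -ak; stems whose last vowel is 'e' or 'o' insert -ib- after the first vowel.
So vinwulas → mivinwulas.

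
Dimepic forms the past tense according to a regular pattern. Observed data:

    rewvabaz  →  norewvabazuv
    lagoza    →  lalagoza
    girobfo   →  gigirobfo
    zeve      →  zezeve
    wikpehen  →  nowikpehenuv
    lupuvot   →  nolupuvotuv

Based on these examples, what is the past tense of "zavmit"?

"zavmit" ends in a consonant. The stems ending in a consonant (wikpehen → nowikpehenuv, rewvabaz → norewvabazuv, lupuvot → nolupuvotuv) add no- … -uv around the stem.
The other pattern: stems ending in a vowel repeat the first consonant+vowel as a prefix.
So zavmit → nozavmituv.

nozavmituv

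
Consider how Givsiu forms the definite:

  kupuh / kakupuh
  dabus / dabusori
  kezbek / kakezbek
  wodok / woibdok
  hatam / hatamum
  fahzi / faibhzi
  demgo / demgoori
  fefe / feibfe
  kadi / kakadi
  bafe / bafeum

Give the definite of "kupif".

kezbek and wodok both end in -k yet inflect differently (kakezbek, woibdok), so the final letter is not what conditions the rule; the first letter is.
"kupif" begins with k-. The stems beginning with k- (kadi → kakadi, kezbek → kakezbek, kupuh → kakupuh) add the prefix ka-.
So kupif → kakupif.

kakupif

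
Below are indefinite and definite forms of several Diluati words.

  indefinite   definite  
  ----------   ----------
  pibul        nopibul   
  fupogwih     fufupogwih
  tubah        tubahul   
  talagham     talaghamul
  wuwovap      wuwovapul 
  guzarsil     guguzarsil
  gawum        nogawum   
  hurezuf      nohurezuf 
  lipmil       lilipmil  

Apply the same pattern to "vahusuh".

novahusuh

fupogwih and tubah both end in -h yet inflect differently (fufupogwih, tubahul), so the final letter is not what conditions the rule; the last vowel is.
"vahusuh" has last vowel 'u'. The stems whose last vowel is 'u' (pibul → nopibul, gawum → nogawum, hurezuf → nohurezuf) add the prefix no-.
So vahusuh → novahusuh.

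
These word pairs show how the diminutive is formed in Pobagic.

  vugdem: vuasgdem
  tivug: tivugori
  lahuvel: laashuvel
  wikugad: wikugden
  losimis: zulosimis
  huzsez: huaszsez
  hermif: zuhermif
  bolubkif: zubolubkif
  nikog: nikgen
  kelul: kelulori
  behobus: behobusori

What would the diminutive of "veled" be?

veasled

losimis and behobus both end in -s yet inflect differently (zulosimis, behobusori), so the final letter is not what conditions the rule; the last vowel is.
"veled" has last vowel 'e'. The stems whose last vowel is 'e' (vugdem → vuasgdem, lahuvel → laashuvel, huzsez → huaszsez) insert -as- after the first vowel.
So veled → veasled.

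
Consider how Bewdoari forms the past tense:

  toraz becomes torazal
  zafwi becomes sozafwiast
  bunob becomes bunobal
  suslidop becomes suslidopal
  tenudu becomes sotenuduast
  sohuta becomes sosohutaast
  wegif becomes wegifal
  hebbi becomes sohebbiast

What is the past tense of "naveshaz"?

naveshazal

toraz and sohuta both have last vowel 'a' yet inflect differently (torazal, sosohutaast), so the last vowel is not what conditions the rule; whether the stem ends in a vowel or a consonant is.
"naveshaz" ends in a consonant. The stems ending in a consonant (wegif → wegifal, suslidop → suslidopal, toraz → torazal) add -al.
So naveshaz → naveshazal.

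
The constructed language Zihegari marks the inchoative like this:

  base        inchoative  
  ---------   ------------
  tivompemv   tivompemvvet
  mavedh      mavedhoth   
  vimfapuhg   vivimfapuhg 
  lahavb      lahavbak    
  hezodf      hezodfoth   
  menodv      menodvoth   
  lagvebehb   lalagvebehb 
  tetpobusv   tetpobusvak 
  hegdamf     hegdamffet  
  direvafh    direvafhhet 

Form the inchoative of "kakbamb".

mavedh and direvafh both end in -h yet inflect differently (mavedhoth, direvafhhet), so the final letter is not what conditions the rule; the second-to-last letter is.
"kakbamb" has second-to-last letter 'm'. The stems whose second-to-last letter is 'm' (hegdamf → hegdamffet, tivompemv → tivompemvvet) double the final consonant and add -et.
The other patterns: stems whose second-to-last letter is 'd' add -oth; stems whose second-to-last letter is 'h' repeat the first consonant+vowel as a prefix; stems whose second-to-last letter is 's' or 'v' add -ak.
So kakbamb → kakbambbet.

kakbambbet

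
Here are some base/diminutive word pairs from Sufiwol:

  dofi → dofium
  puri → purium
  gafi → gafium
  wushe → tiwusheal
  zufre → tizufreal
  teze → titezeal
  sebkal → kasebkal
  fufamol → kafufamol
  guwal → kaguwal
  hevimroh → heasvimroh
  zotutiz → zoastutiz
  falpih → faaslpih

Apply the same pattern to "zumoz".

fufamol and hevimroh both have last vowel 'o' yet inflect differently (kafufamol, heasvimroh), so the last vowel is not what conditions the rule; the final letter is.
"zumoz" ends in -z. The one such stem in the data (zotutiz → zoastutiz) inserts -as- after the first vowel (as do hevimroh, falpih), so the same rule applies.
The other patterns: stems ending in -i add -um; stems ending in -e add ti- … -al around the stem; stems ending in -l add the prefix ka-.
So zumoz → zuasmoz.

zuasmoz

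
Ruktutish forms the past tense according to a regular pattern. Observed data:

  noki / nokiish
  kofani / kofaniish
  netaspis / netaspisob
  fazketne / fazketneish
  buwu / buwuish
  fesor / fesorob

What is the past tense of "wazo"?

wazoish

netaspis and noki both have last vowel 'i' yet inflect differently (netaspisob, nokiish), so the last vowel is not what conditions the rule; whether the stem ends in a vowel or a consonant is.
"wazo" ends in a vowel. The stems ending in a vowel (buwu → buwuish, noki → nokiish, fazketne → fazketneish) add -ish.
So wazo → wazoish.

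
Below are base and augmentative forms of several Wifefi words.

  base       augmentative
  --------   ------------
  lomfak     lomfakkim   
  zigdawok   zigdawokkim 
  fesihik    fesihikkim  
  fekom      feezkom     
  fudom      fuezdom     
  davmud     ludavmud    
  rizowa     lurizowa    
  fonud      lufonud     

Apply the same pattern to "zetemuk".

zetemukkim

lomfak and rizowa both have last vowel 'a' yet inflect differently (lomfakkim, lurizowa), so the last vowel is not what conditions the rule; the final letter is.
"zetemuk" ends in -k. The stems ending in -k (zigdawok → zigdawokkim, lomfak → lomfakkim, fesihik → fesihikkim) double the final consonant and add -im.
So zetemuk → zetemukkim.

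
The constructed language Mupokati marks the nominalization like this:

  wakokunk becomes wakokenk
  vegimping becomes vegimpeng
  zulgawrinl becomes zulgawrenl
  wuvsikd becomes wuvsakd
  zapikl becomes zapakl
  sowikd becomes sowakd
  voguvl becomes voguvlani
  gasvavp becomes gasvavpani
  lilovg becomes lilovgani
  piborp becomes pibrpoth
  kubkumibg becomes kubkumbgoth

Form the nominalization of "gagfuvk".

zulgawrinl and zapikl both end in -l yet inflect differently (zulgawrenl, zapakl), so the final letter is not what conditions the rule; the second-to-last letter is.
"gagfuvk" has second-to-last letter 'v'. The stems whose second-to-last letter is 'v' (voguvl → voguvlani, gasvavp → gasvavpani, lilovg → lilovgani) add -ani.
The other patterns: stems whose second-to-last letter is 'n' change the last vowel to 'e'; stems whose second-to-last letter is 'k' change the last vowel to 'a'; stems whose second-to-last letter is 'b' or 'r' delete the last vowel and add -oth.
So gagfuvk → gagfuvkani.

gagfuvkani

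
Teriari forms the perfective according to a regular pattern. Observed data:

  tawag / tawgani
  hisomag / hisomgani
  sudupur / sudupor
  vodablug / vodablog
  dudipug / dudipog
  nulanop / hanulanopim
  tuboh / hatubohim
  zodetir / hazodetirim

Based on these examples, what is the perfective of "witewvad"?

"witewvad" has last vowel 'a'. The stems whose last vowel is 'a' (tawag → tawgani, hisomag → hisomgani) delete the last vowel and add -ani.
So witewvad → witewvdani.

witewvdani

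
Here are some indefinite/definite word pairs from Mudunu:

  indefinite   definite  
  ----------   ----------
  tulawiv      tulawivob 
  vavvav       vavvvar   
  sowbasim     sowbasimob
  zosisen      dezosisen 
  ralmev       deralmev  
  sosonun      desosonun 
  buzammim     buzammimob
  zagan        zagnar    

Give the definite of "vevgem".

devevgem

ralmev and tulawiv both end in -v yet inflect differently (deralmev, tulawivob), so the final letter is not what conditions the rule; the last vowel is.
"vevgem" has last vowel 'e'. The stems whose last vowel is 'e' (zosisen → dezosisen, ralmev → deralmev) add the prefix de-.
The other patterns: stems whose last vowel is 'i' add -ob; stems whose last vowel is 'a' delete the last vowel and add -ar.
So vevgem → devevgem.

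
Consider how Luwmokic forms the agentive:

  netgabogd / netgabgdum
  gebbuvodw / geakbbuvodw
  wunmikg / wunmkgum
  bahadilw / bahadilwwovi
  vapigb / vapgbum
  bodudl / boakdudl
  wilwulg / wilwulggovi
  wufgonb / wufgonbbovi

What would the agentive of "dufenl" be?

dufenllovi

wunmikg and wilwulg both end in -g yet inflect differently (wunmkgum, wilwulggovi), so the final letter is not what conditions the rule; the second-to-last letter is.
"dufenl" has second-to-last letter 'n'. The one such stem in the data (wufgonb → wufgonbbovi) doubles the final consonant and adds -ovi (as do wilwulg, bahadilw), so the same rule applies.
The other patterns: stems whose second-to-last letter is 'd' insert -ak- after the first vowel; stems whose second-to-last letter is 'g' or 'k' delete the last vowel and add -um.
So dufenl → dufenllovi.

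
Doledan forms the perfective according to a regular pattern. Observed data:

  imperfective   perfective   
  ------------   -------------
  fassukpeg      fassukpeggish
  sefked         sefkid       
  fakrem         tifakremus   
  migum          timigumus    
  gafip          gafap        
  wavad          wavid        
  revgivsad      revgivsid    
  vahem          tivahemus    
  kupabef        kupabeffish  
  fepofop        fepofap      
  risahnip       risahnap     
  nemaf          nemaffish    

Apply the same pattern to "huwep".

fakrem and sefked both have last vowel 'e' yet inflect differently (tifakremus, sefkid), so the last vowel is not what conditions the rule; the final letter is.
"huwep" ends in -p. The stems ending in -p (risahnip → risahnap, gafip → gafap, fepofop → fepofap) change the last vowel to 'a'.
The other patterns: stems ending in -m add ti- … -us around the stem; stems ending in -d change the last vowel to 'i'; stems ending in -f or -g double the final consonant and add -ish.
So huwep → huwap.

huwap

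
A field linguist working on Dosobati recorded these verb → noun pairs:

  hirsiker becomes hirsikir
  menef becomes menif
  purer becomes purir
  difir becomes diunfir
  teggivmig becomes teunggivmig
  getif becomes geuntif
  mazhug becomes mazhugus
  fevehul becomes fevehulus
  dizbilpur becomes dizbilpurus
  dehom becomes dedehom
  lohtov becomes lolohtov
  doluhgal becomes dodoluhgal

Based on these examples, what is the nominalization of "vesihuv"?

vesihuvus

hirsiker and difir both end in -r yet inflect differently (hirsikir, diunfir), so the final letter is not what conditions the rule; the last vowel is.
"vesihuv" has last vowel 'u'. The stems whose last vowel is 'u' (mazhug → mazhugus, fevehul → fevehulus, dizbilpur → dizbilpurus) add -us.
So vesihuv → vesihuvus.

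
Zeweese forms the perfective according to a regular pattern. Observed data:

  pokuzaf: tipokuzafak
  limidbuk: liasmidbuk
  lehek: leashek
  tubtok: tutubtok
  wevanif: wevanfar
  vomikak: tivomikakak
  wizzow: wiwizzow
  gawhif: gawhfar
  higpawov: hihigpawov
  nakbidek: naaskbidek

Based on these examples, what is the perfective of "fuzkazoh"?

tubtok and limidbuk both end in -k yet inflect differently (tutubtok, liasmidbuk), so the final letter is not what conditions the rule; the last vowel is.
"fuzkazoh" has last vowel 'o'. The stems whose last vowel is 'o' (higpawov → hihigpawov, wizzow → wiwizzow, tubtok → tutubtok) repeat the first consonant+vowel as a prefix.
The other patterns: stems whose last vowel is 'e' or 'u' insert -as- after the first vowel; stems whose last vowel is 'i' delete the last vowel and add -ar; stems whose last vowel is 'a' add ti- … -ak around the stem.
So fuzkazoh → fufuzkazoh.

fufuzkazoh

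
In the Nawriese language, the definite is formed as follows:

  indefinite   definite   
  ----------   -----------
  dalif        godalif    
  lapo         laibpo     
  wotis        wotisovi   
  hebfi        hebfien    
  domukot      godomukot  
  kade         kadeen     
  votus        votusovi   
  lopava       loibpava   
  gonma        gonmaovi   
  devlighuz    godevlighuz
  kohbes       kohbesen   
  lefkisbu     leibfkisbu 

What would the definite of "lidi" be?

liibdi

"lidi" begins with l-. The stems beginning with l- (lopava → loibpava, lapo → laibpo, lefkisbu → leibfkisbu) insert -ib- after the first vowel.
The other patterns: stems beginning with h- or k- add -en; stems beginning with d- add the prefix go-; stems beginning with g-, v- or w- add -ovi.
So lidi → liibdi.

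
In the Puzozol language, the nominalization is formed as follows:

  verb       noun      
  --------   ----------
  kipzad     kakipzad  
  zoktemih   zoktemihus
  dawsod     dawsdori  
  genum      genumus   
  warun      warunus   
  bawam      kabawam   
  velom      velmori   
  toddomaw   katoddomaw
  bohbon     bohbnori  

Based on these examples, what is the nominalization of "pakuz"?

"pakuz" has last vowel 'u'. The stems whose last vowel is 'u' (genum → genumus, warun → warunus) add -us.
The other patterns: stems whose last vowel is 'o' delete the last vowel and add -ori; stems whose last vowel is 'a' add the prefix ka-.
So pakuz → pakuzus.

pakuzus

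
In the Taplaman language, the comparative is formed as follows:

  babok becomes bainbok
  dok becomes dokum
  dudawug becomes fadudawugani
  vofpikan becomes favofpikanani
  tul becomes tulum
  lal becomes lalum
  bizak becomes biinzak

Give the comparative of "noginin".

"noginin" has 3 vowels. The stems with 3 vowels (vofpikan → favofpikanani, dudawug → fadudawugani) add fa- … -ani around the stem.
The other patterns: stems with 1 vowel add -um; stems with 2 vowels insert -in- after the first vowel.
So noginin → fanogininani.

fanogininani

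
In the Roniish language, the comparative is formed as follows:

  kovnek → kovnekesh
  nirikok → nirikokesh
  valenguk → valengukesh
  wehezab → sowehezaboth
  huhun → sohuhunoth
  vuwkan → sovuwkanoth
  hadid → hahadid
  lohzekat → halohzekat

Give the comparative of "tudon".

sotudonoth

valenguk and huhun both have last vowel 'u' yet inflect differently (valengukesh, sohuhunoth), so the last vowel is not what conditions the rule; the final letter is.
"tudon" ends in -n. The stems ending in -n (huhun → sohuhunoth, vuwkan → sovuwkanoth) add so- … -oth around the stem.
The other patterns: stems ending in -k add -esh; stems ending in -d or -t add the prefix ha-.
So tudon → sotudonoth.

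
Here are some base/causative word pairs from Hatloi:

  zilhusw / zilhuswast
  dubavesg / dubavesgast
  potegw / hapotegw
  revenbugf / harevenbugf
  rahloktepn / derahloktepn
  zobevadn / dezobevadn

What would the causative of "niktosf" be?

zilhusw and potegw both end in -w yet inflect differently (zilhuswast, hapotegw), so the final letter is not what conditions the rule; the second-to-last letter is.
"niktosf" has second-to-last letter 's'. The stems whose second-to-last letter is 's' (zilhusw → zilhuswast, dubavesg → dubavesgast) add -ast.
So niktosf → niktosfast.

niktosfast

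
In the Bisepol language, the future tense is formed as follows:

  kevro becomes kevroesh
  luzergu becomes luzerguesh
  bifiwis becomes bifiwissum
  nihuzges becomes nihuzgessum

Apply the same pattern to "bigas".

bigassum

"bigas" ends in a consonant. The stems ending in a consonant (bifiwis → bifiwissum, nihuzges → nihuzgessum) double the final consonant and add -um.
So bigas → bigassum.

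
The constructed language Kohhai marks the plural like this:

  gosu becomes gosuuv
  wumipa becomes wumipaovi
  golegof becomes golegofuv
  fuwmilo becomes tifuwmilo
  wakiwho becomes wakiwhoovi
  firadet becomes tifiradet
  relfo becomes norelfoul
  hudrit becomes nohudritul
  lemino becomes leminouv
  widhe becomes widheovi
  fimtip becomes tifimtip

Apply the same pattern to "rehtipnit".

"rehtipnit" begins with r-. The one such stem in the data (relfo → norelfoul) adds no- … -ul around the stem, so the same rule applies.
The other patterns: stems beginning with w- add -ovi; stems beginning with f- add the prefix ti-; stems beginning with g- or l- add -uv.
So rehtipnit → norehtipnitul.

norehtipnitul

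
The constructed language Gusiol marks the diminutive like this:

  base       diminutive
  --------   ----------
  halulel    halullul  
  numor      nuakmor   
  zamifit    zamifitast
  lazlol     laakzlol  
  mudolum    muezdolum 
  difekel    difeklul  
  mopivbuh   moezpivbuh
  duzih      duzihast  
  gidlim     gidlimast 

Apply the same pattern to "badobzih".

mopivbuh and duzih both end in -h yet inflect differently (moezpivbuh, duzihast), so the final letter is not what conditions the rule; the last vowel is.
"badobzih" has last vowel 'i'. The stems whose last vowel is 'i' (zamifit → zamifitast, duzih → duzihast, gidlim → gidlimast) add -ast.
The other patterns: stems whose last vowel is 'u' insert -ez- after the first vowel; stems whose last vowel is 'o' insert -ak- after the first vowel; stems whose last vowel is 'e' delete the last vowel and add -ul.
So badobzih → badobzihast.

badobzihast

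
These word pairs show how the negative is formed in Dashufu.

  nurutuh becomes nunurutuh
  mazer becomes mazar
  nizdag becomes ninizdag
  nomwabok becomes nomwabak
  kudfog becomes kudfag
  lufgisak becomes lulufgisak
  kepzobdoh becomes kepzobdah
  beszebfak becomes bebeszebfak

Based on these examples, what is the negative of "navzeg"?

navzag

nomwabok and lufgisak both end in -k yet inflect differently (nomwabak, lulufgisak), so the final letter is not what conditions the rule; the last vowel is.
"navzeg" has last vowel 'e'. The one such stem in the data (mazer → mazar) changes the last vowel to 'a' (as do nomwabok, kepzobdoh), so the same rule applies.
The other pattern: stems whose last vowel is 'a' or 'u' repeat the first consonant+vowel as a prefix.
So navzeg → navzag.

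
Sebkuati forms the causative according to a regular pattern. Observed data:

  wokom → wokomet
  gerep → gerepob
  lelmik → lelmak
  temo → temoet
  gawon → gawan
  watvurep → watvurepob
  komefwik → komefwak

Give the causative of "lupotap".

lupotapob

"lupotap" ends in -p. The stems ending in -p (watvurep → watvurepob, gerep → gerepob) add -ob.
The other patterns: stems ending in -k or -n change the last vowel to 'a'; stems ending in -m or -o add -et.
So lupotap → lupotapob.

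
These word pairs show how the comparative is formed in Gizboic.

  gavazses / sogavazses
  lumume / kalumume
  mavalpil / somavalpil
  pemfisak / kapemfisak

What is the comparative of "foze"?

gavazses and lumume both have last vowel 'e' yet inflect differently (sogavazses, kalumume), so the last vowel is not what conditions the rule; the final letter is.
"foze" ends in -e. The one such stem in the data (lumume → kalumume) adds the prefix ka-, so the same rule applies.
So foze → kafoze.

kafoze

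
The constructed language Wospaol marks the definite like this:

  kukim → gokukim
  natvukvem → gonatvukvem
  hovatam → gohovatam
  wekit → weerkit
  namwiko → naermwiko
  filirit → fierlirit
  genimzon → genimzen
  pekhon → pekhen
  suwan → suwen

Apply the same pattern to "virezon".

virezen

"virezon" ends in -n. The stems ending in -n (genimzon → genimzen, pekhon → pekhen, suwan → suwen) change the last vowel to 'e'.
The other patterns: stems ending in -m add the prefix go-; stems ending in -o or -t insert -er- after the first vowel.
So virezon → virezen.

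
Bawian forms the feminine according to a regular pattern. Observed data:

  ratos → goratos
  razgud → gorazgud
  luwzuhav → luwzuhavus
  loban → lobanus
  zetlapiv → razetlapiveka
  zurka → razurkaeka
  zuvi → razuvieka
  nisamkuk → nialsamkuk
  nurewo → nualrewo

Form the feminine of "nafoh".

luwzuhav and zetlapiv both end in -v yet inflect differently (luwzuhavus, razetlapiveka), so the final letter is not what conditions the rule; the first letter is.
"nafoh" begins with n-. The stems beginning with n- (nisamkuk → nialsamkuk, nurewo → nualrewo) insert -al- after the first vowel.
The other patterns: stems beginning with r- add the prefix go-; stems beginning with l- add -us; stems beginning with z- add ra- … -eka around the stem.
So nafoh → naalfoh.

naalfoh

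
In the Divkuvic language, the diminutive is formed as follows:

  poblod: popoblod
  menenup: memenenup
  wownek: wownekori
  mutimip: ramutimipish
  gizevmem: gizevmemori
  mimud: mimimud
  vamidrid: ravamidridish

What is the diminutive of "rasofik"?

vamidrid and mimud both end in -d yet inflect differently (ravamidridish, mimimud), so the final letter is not what conditions the rule; the last vowel is.
"rasofik" has last vowel 'i'. The stems whose last vowel is 'i' (vamidrid → ravamidridish, mutimip → ramutimipish) add ra- … -ish around the stem.
The other patterns: stems whose last vowel is 'e' add -ori; stems whose last vowel is 'o' or 'u' repeat the first consonant+vowel as a prefix.
So rasofik → rarasofikish.

rarasofikish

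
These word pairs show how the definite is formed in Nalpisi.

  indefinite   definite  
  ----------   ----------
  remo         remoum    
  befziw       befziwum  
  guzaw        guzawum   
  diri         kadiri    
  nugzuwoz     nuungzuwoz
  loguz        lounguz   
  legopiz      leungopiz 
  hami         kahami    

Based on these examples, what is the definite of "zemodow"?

diri and legopiz both have last vowel 'i' yet inflect differently (kadiri, leungopiz), so the last vowel is not what conditions the rule; the final letter is.
"zemodow" ends in -w. The stems ending in -w (befziw → befziwum, guzaw → guzawum) add -um.
The other patterns: stems ending in -i add the prefix ka-; stems ending in -z insert -un- after the first vowel.
So zemodow → zemodowum.

zemodowum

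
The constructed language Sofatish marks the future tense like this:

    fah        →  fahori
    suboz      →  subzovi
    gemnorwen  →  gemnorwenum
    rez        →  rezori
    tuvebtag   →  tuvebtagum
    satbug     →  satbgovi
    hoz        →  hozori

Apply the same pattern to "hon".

honori

rez and suboz both end in -z yet inflect differently (rezori, subzovi), so the final letter is not what conditions the rule; the number of vowels is.
"hon" has 1 vowel. The stems with 1 vowel (fah → fahori, rez → rezori, hoz → hozori) add -ori.
The other patterns: stems with 2 vowels delete the last vowel and add -ovi; stems with 3 vowels add -um.
So hon → honori.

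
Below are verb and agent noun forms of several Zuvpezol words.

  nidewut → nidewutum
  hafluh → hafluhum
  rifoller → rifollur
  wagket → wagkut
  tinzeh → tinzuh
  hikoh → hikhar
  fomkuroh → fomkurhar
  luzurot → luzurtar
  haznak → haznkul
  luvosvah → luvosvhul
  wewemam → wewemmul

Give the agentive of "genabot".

genabtar

nidewut and wagket both end in -t yet inflect differently (nidewutum, wagkut), so the final letter is not what conditions the rule; the last vowel is.
"genabot" has last vowel 'o'. The stems whose last vowel is 'o' (hikoh → hikhar, fomkuroh → fomkurhar, luzurot → luzurtar) delete the last vowel and add -ar.
The other patterns: stems whose last vowel is 'u' add -um; stems whose last vowel is 'e' change the last vowel to 'u'; stems whose last vowel is 'a' delete the last vowel and add -ul.
So genabot → genabtar.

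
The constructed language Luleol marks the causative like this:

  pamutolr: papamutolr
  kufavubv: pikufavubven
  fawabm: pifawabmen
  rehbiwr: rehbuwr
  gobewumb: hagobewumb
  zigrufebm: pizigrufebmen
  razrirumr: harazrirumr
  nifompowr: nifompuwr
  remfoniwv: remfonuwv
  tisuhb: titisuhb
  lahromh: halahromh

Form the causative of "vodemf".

havodemf

rehbiwr and razrirumr both end in -r yet inflect differently (rehbuwr, harazrirumr), so the final letter is not what conditions the rule; the second-to-last letter is.
"vodemf" has second-to-last letter 'm'. The stems whose second-to-last letter is 'm' (razrirumr → harazrirumr, gobewumb → hagobewumb, lahromh → halahromh) add the prefix ha-.
So vodemf → havodemf.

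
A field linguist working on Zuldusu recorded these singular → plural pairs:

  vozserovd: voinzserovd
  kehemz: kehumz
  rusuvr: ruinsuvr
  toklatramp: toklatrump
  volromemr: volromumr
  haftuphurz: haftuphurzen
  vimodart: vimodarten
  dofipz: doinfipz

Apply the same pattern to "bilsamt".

dofipz and haftuphurz both end in -z yet inflect differently (doinfipz, haftuphurzen), so the final letter is not what conditions the rule; the second-to-last letter is.
"bilsamt" has second-to-last letter 'm'. The stems whose second-to-last letter is 'm' (kehemz → kehumz, volromemr → volromumr, toklatramp → toklatrump) change the last vowel to 'u'.
The other patterns: stems whose second-to-last letter is 'p' or 'v' insert -in- after the first vowel; stems whose second-to-last letter is 'r' add -en.
So bilsamt → bilsumt.

bilsumt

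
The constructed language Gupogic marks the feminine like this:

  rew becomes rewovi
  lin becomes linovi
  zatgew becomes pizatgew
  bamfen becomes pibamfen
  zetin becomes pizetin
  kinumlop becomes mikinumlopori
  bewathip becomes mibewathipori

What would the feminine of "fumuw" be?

pifumuw

rew and zatgew both end in -w yet inflect differently (rewovi, pizatgew), so the final letter is not what conditions the rule; the number of vowels is.
"fumuw" has 2 vowels. The stems with 2 vowels (zatgew → pizatgew, bamfen → pibamfen, zetin → pizetin) add the prefix pi-.
So fumuw → pifumuw.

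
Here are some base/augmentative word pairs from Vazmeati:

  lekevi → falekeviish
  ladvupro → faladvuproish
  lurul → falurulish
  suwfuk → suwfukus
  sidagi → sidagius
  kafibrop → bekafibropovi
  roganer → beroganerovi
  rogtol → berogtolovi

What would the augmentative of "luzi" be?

faluziish

lekevi and sidagi both end in -i yet inflect differently (falekeviish, sidagius), so the final letter is not what conditions the rule; the first letter is.
"luzi" begins with l-. The stems beginning with l- (lekevi → falekeviish, ladvupro → faladvuproish, lurul → falurulish) add fa- … -ish around the stem.
The other patterns: stems beginning with s- add -us; stems beginning with k- or r- add be- … -ovi around the stem.
So luzi → faluziish.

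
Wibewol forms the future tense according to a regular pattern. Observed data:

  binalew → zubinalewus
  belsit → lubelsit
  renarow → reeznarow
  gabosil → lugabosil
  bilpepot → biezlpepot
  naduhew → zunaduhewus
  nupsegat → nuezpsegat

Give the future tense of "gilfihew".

zugilfihewus

naduhew and renarow both end in -w yet inflect differently (zunaduhewus, reeznarow), so the final letter is not what conditions the rule; the last vowel is.
"gilfihew" has last vowel 'e'. The stems whose last vowel is 'e' (naduhew → zunaduhewus, binalew → zubinalewus) add zu- … -us around the stem.
So gilfihew → zugilfihewus.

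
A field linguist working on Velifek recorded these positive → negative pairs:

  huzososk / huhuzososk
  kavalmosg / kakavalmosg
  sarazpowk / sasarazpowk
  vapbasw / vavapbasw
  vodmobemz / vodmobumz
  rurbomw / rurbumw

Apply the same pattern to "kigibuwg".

kikigibuwg

vapbasw and rurbomw both end in -w yet inflect differently (vavapbasw, rurbumw), so the final letter is not what conditions the rule; the second-to-last letter is.
"kigibuwg" has second-to-last letter 'w'. The one such stem in the data (sarazpowk → sasarazpowk) repeats the first consonant+vowel as a prefix (as do huzososk, kavalmosg), so the same rule applies.
So kigibuwg → kikigibuwg.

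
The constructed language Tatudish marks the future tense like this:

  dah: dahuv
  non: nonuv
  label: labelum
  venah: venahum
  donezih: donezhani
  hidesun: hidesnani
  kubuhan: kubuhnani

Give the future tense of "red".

"red" has 1 vowel. The stems with 1 vowel (dah → dahuv, non → nonuv) add -uv.
So red → reduv.

reduv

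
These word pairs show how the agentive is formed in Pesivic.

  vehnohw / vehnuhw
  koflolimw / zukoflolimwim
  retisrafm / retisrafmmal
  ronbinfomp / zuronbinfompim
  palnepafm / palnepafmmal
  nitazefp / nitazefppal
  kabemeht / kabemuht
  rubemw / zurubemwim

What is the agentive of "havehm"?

havuhm

"havehm" has second-to-last letter 'h'. The stems whose second-to-last letter is 'h' (vehnohw → vehnuhw, kabemeht → kabemuht) change the last vowel to 'u'.
So havehm → havuhm.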